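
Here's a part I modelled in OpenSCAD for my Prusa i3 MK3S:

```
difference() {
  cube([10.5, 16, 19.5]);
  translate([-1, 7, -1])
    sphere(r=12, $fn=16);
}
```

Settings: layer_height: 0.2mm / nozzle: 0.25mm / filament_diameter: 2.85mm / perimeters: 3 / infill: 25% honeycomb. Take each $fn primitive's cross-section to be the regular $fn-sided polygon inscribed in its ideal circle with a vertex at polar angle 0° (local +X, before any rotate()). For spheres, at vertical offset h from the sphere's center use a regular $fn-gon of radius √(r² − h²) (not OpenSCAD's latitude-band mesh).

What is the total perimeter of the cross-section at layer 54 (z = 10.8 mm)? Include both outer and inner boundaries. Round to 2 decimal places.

53.90 mm

At z = 10.8 mm: the cube (footprint 10.5×16) is included at this height (perimeter 53.00 mm); the r=12 sphere at (-1, 7) slices to a regular 16-gon of circumradius 2.182 (√(r²−h²) with h=11.8 from center) (perimeter = 2·16·2.182·sin(180°/16) = 13.62 mm); Subtracting the remaining from the first: starting from the 10.5×16 cube, the r=12 sphere at (-1, 7) partially overlaps it — only the 3.13 mm² overlap (of its 14.57 mm²) is removed, clipping the outline — boundary = 53.90 mm. Overall, the cross-section is a single solid region. Total boundary length (outer) = 53.90 mm.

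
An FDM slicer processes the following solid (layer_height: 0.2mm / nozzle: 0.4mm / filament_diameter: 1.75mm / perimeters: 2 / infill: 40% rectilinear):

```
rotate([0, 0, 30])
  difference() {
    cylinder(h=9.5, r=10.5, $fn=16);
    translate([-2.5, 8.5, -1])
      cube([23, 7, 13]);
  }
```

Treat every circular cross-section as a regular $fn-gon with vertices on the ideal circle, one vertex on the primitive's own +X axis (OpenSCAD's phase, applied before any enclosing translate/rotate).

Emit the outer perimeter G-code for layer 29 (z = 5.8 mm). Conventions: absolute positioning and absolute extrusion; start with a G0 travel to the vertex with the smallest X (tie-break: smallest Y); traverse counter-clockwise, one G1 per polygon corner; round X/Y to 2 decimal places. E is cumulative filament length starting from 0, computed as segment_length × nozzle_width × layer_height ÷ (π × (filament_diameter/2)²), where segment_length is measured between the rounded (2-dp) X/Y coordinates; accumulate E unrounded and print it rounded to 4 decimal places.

At z = 5.8 mm: the r=10.5 cylinder contributes a regular 16-gon of circumradius 10.5; the 23×7 cube at (-2.5, 8.5) contributes its full rectangle; Taking the first minus the rest: starting from the r=10.5 cylinder, the 23×7 cube at (-2.5, 8.5) partially overlaps it — only the 11.89 mm² overlap (of its 161.00 mm²) is removed, clipping the outline — 1 connected region; (whole slice rotated 30° about Z — lengths, areas and connectivity unchanged). The outline is a single polygon with 17 vertices. Extrusion per mm of travel: 0.4 × 0.2 / (π × 0.875²) = 0.033260. Accumulating E over each segment gives final E = 2.2135.

G0 X-10.41 Y-1.37 Z5.80
G1 X-9.09 Y-5.25 E0.1363
G1 X-6.39 Y-8.33 E0.2725
G1 X-2.72 Y-10.14 E0.4086
G1 X1.37 Y-10.41 E0.5450
G1 X5.25 Y-9.09 E0.6813
G1 X8.33 Y-6.39 E0.8175
G1 X10.14 Y-2.72 E0.9536
G1 X10.41 Y1.37 E1.0900
G1 X9.09 Y5.25 E1.2263
G1 X6.39 Y8.33 E1.3625
G1 X2.72 Y10.14 E1.4986
G1 X0.79 Y10.27 E1.5629
G1 X-6.42 Y6.11 E1.8398
G1 X-7.17 Y7.41 E1.8897
G1 X-8.33 Y6.39 E1.9411
G1 X-10.14 Y2.72 E2.0772
G1 X-10.41 Y-1.37 E2.2135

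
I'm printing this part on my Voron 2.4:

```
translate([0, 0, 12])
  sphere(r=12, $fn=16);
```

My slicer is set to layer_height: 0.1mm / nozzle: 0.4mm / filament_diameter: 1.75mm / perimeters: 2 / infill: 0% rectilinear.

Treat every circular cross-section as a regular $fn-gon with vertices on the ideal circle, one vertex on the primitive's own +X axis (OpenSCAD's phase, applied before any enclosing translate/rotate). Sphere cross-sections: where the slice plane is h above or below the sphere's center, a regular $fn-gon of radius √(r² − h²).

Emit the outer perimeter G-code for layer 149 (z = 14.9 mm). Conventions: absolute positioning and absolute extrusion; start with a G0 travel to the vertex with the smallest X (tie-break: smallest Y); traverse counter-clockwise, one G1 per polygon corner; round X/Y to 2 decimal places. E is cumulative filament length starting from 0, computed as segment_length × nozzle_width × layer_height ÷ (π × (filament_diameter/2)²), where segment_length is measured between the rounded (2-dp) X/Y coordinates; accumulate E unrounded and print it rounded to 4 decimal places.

G0 X-11.64 Y0.00 Z14.90
G1 X-10.76 Y-4.46 E0.0756
G1 X-8.23 Y-8.23 E0.1511
G1 X-4.46 Y-10.76 E0.2266
G1 X0.00 Y-11.64 E0.3022
G1 X4.46 Y-10.76 E0.3778
G1 X8.23 Y-8.23 E0.4533
G1 X10.76 Y-4.46 E0.5288
G1 X11.64 Y0.00 E0.6044
G1 X10.76 Y4.46 E0.6800
G1 X8.23 Y8.23 E0.7555
G1 X4.46 Y10.76 E0.8310
G1 X0.00 Y11.64 E0.9066
G1 X-4.46 Y10.76 E0.9822
G1 X-8.23 Y8.23 E1.0577
G1 X-10.76 Y4.46 E1.1332
G1 X-11.64 Y0.00 E1.2088

At z = 14.9 mm: the sphere: section is a regular 16-gon, circumradius = √(r²−h²) = √(12²−2.9²) = 11.644. The outline is a single polygon with 16 vertices. Extrusion per mm of travel: 0.4 × 0.1 / (π × 0.875²) = 0.016630. Accumulating E over each segment gives final E = 1.2088.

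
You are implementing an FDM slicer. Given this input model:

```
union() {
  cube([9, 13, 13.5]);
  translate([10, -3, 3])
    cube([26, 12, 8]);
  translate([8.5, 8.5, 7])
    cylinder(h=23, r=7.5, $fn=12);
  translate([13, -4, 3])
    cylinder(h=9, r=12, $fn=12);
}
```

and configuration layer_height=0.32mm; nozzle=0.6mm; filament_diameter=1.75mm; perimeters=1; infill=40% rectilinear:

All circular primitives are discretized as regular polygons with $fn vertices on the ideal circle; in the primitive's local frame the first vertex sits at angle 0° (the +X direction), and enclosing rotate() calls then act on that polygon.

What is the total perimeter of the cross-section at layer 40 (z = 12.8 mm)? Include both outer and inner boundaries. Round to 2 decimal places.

55.37 mm

At z = 12.8 mm: the 9×13 cube contributes its full rectangle (perimeter 44.00 mm); the cube at (10, -3) is not intersected at this z (z outside [3, 11]); the r=7.5 cylinder at (8.5, 8.5) contributes a regular 12-gon of circumradius 7.5 (perimeter = 2·12·7.500·sin(180°/12) = 46.59 mm); the cylinder at (13, -4) is not intersected at this z (z outside [3, 12]); Taking the union: the regions partially overlap (shared area 78.99 mm²), so the edge portions inside another operand are dropped and the merged outline is re-measured after clipping — boundary = 55.37 mm. Overall, the cross-section is a single solid region. Total boundary length (outer) = 55.37 mm.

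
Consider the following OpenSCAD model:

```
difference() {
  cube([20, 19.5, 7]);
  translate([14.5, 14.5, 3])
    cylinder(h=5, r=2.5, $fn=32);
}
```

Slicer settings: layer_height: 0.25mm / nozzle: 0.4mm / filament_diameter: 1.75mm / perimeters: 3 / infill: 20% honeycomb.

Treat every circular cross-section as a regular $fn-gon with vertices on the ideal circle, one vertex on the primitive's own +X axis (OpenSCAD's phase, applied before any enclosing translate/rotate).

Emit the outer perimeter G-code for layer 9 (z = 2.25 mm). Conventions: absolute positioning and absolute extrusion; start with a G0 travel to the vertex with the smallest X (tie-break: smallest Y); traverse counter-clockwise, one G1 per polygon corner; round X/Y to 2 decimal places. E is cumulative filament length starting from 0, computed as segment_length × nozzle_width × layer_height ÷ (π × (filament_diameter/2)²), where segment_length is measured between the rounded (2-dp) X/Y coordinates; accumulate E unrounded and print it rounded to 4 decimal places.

At z = 2.25 mm: the 20×19.5 cube contributes its full rectangle; the cylinder at (14.5, 14.5) is absent (z outside [3, 8]); After the difference (first − rest): none of the subtracted shapes is present at this height, so the 20×19.5 cube is unchanged — 1 connected region. The outline is a single polygon with 4 vertices. Extrusion per mm of travel: 0.4 × 0.25 / (π × 0.875²) = 0.041575. Accumulating E over each segment gives final E = 3.2844.

G0 X0.00 Y0.00 Z2.25
G1 X20.00 Y0.00 E0.8315
G1 X20.00 Y19.50 E1.6422
G1 X0.00 Y19.50 E2.4737
G1 X0.00 Y0.00 E3.2844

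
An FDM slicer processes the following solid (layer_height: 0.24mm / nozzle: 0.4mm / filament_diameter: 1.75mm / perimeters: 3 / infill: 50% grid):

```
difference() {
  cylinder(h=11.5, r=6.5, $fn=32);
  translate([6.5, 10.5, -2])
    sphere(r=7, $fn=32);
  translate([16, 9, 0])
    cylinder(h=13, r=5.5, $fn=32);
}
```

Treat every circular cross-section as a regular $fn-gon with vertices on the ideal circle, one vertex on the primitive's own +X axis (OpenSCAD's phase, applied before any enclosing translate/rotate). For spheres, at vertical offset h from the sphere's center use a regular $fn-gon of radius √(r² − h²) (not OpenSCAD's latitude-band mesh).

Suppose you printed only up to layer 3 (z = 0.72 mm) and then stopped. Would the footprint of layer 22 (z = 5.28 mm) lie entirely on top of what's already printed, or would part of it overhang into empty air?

part overhangs

Compare the two slices. At z = 0.72: the cylinder: section is a regular 32-gon, circumradius r=6.5 (area = (32/2)·6.500²·sin(360°/32) = 131.88 mm²); the r=7 sphere at (6.5, 10.5) slices to a regular 32-gon of circumradius 6.450 (√(r²−h²) with h=2.72 from center) (area = (32/2)·6.450²·sin(360°/32) = 129.86 mm²); the cylinder at (16, 9): section is a regular 32-gon, circumradius r=5.5 (area = (32/2)·5.500²·sin(360°/32) = 94.42 mm²); Subtracting the remaining from the first: starting from the r=6.5 cylinder (131.88 mm²), the r=7 sphere at (6.5, 10.5) partially overlaps it — only the 1.41 mm² overlap (of its 129.86 mm²) is removed, clipping the outline; the r=5.5 cylinder at (16, 9) misses the remaining region (no effect) — area = 130.47 mm². At z = 5.28: the cylinder: section is a regular 32-gon, circumradius r=6.5 (area = (32/2)·6.500²·sin(360°/32) = 131.88 mm²); the sphere at (6.5, 10.5) is absent (|z−center|=7.280 > r=7); the r=5.5 cylinder at (16, 9) contributes a regular 32-gon of circumradius 5.5 (area = (32/2)·5.500²·sin(360°/32) = 94.42 mm²); Subtracting the remaining from the first: starting from the r=6.5 cylinder (131.88 mm²), the r=5.5 cylinder at (16, 9) misses the remaining region (no effect) — area = 131.88 mm². Checking containment: at z = 5.28 the cross-section extends beyond the z = 0.72 cross-section by about 1.41 mm².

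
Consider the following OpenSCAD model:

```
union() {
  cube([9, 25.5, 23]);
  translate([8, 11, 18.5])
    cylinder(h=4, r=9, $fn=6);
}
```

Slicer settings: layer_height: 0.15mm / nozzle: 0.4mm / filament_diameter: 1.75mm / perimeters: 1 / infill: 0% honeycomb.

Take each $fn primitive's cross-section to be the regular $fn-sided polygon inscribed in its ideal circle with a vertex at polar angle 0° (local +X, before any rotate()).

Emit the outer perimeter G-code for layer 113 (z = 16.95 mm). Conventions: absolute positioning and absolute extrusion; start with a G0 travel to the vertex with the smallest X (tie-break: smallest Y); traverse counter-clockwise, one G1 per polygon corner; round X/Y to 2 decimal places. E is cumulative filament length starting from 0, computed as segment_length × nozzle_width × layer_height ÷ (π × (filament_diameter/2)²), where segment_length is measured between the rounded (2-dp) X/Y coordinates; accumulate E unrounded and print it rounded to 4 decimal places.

G0 X0.00 Y0.00 Z16.95
G1 X9.00 Y0.00 E0.2245
G1 X9.00 Y25.50 E0.8606
G1 X0.00 Y25.50 E1.0851
G1 X0.00 Y0.00 E1.7212

At z = 16.95 mm: the 9×25.5 cube contributes its full rectangle; the cylinder at (8, 11) is absent (z outside [18.5, 22.5]); Combining (union): only the 9×25.5 cube is present, so the union is just that shape — 1 connected region. The outline is a single polygon with 4 vertices. Extrusion per mm of travel: 0.4 × 0.15 / (π × 0.875²) = 0.024945. Accumulating E over each segment gives final E = 1.7212.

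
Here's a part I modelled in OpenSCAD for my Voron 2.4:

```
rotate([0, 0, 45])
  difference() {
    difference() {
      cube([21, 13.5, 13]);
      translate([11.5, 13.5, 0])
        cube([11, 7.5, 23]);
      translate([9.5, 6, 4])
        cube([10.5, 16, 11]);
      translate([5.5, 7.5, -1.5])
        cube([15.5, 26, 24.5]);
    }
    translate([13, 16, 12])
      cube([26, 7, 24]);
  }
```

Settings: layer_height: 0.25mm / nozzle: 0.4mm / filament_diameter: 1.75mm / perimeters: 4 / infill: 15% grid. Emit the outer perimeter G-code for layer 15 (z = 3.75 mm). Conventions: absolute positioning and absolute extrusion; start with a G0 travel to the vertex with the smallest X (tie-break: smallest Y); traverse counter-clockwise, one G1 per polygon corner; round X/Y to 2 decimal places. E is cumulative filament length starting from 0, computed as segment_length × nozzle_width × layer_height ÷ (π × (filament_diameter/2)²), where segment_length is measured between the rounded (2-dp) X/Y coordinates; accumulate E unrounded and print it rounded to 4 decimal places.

At z = 3.75 mm: the 21×13.5 cube contributes its full rectangle; the cube at (11.5, 13.5) is present — its section is the full 11×7.5 rectangle; the cube at (9.5, 6) is not intersected at this z (z outside [4, 15]); the cube at (5.5, 7.5) (footprint 15.5×26) is included at this height; Subtracting the remaining from the first: starting from the 21×13.5 cube, the 11×7.5 cube at (11.5, 13.5) misses the remaining region (no effect); the 15.5×26 cube at (5.5, 7.5) partially overlaps it — only the 93.00 mm² overlap (of its 403.00 mm²) is removed, clipping the outline — 1 connected region; the cube at (13, 16) does not reach this height (z outside [12, 36]); After the difference (first − rest): none of the subtracted shapes is present at this height, so the result so far is unchanged — 1 connected region; (whole slice rotated 45° about Z — lengths, areas and connectivity unchanged). The outline is a single polygon with 6 vertices. Extrusion per mm of travel: 0.4 × 0.25 / (π × 0.875²) = 0.041575. Accumulating E over each segment gives final E = 2.8693.

G0 X-9.55 Y9.55 Z3.75
G1 X0.00 Y0.00 E0.5615
G1 X14.85 Y14.85 E1.4346
G1 X9.55 Y20.15 E1.7462
G1 X-1.41 Y9.19 E2.3907
G1 X-5.66 Y13.44 E2.6405
G1 X-9.55 Y9.55 E2.8693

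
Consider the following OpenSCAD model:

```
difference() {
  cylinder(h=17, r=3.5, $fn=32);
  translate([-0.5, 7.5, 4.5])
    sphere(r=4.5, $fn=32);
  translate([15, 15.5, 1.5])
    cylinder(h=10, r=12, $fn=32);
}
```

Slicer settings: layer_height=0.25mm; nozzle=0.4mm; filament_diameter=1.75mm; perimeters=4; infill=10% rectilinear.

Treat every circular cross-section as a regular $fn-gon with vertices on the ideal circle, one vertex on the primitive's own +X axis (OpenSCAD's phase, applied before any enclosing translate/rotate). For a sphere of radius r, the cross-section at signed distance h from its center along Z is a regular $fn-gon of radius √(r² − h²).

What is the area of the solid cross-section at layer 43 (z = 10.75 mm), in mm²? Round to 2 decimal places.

At z = 10.75 mm: the r=3.5 cylinder contributes a regular 32-gon of circumradius 3.5 (area = (32/2)·3.500²·sin(360°/32) = 38.24 mm²); the sphere at (-0.5, 7.5) does not reach this height (|z−center|=6.250 > r=4.5); the cylinder at (15, 15.5): section is a regular 32-gon, circumradius r=12 (area = (32/2)·12.000²·sin(360°/32) = 449.49 mm²); Taking the first minus the rest: starting from the r=3.5 cylinder (38.24 mm²), the r=12 cylinder at (15, 15.5) misses the remaining region (no effect) — area = 38.24 mm². Overall, the cross-section is a single solid region. Net area = 38.24 mm².

38.24 mm²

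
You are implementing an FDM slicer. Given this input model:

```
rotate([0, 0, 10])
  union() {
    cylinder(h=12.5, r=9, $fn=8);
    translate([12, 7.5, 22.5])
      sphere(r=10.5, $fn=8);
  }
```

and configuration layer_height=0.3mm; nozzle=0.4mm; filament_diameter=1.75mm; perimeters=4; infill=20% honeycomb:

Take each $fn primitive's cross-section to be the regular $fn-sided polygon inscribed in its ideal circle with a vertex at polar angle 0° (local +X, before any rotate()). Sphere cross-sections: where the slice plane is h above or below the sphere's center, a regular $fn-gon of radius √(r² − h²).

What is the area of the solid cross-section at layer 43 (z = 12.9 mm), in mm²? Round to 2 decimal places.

At z = 12.9 mm: the cylinder is absent (z outside [0, 12.5]); the r=10.5 sphere at (12, 7.5) slices to a regular 8-gon of circumradius 4.253 (√(r²−h²) with h=9.6 from center) (area = (8/2)·4.253²·sin(360°/8) = 51.17 mm²); Taking the union: only the r=10.5 sphere at (12, 7.5) is present, so the union is just that shape — area = 51.17 mm²; (whole slice rotated 10° about Z — lengths, areas and connectivity unchanged). Overall, the cross-section is a single solid region. Net area = 51.17 mm².

51.17 mm²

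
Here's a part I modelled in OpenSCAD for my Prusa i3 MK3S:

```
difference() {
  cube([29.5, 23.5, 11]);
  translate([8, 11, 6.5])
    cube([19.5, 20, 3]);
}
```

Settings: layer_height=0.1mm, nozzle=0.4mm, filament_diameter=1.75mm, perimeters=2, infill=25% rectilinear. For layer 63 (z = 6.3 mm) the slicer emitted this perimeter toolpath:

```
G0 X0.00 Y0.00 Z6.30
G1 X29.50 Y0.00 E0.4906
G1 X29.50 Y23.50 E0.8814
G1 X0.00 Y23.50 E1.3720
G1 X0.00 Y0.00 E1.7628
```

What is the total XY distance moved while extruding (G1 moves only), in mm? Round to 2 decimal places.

106.00 mm

Sum the Euclidean lengths of each G1 segment: total = 106.00 mm.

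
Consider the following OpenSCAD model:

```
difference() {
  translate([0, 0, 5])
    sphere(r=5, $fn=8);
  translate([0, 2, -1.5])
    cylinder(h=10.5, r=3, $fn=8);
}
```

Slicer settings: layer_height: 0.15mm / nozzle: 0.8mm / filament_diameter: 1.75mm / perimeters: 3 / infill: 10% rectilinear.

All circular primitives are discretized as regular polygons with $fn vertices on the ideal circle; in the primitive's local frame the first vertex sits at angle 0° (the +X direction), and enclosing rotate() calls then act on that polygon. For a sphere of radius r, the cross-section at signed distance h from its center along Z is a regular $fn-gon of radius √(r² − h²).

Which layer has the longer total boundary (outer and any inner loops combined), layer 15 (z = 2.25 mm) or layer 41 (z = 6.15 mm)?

layer 41 (z = 6.15 mm)

Layer 15 (z = 2.25): the sphere: section is a regular 8-gon, circumradius = √(r²−h²) = √(5²−2.75²) = 4.176 (perimeter = 2·8·4.176·sin(180°/8) = 25.57 mm); the r=3 cylinder at (0, 2) gives a regular 8-gon of circumradius 3 (constant along its height) (perimeter = 2·8·3.000·sin(180°/8) = 18.37 mm); Subtracting the remaining from the first: starting from the r=5 sphere, the r=3 cylinder at (0, 2) partially overlaps it — only the 21.62 mm² overlap (of its 25.46 mm²) is removed, clipping the outline — boundary = 31.71 mm. So its perimeter = 31.71 mm. Layer 41 (z = 6.15): the sphere: section is a regular 8-gon, circumradius = √(r²−h²) = √(5²−1.15²) = 4.866 (perimeter = 2·8·4.866·sin(180°/8) = 29.79 mm); the cylinder at (0, 2): section is a regular 8-gon, circumradius r=3 (perimeter = 2·8·3.000·sin(180°/8) = 18.37 mm); Subtracting the remaining from the first: starting from the r=5 sphere, the r=3 cylinder at (0, 2) partially overlaps it — only the 24.88 mm² overlap (of its 25.46 mm²) is removed, clipping the outline — boundary = 38.48 mm. So its perimeter = 38.48 mm. Layer 41 is larger (38.48 vs 31.71 mm).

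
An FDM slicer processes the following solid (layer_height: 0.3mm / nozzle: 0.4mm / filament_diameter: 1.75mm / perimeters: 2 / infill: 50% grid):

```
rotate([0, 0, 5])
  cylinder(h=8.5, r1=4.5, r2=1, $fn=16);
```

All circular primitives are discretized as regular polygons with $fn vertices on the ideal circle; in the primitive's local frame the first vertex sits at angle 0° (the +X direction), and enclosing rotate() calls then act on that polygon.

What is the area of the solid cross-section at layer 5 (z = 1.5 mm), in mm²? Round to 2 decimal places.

46.14 mm²

At z = 1.5 mm: the cone: at t=0.176 of its height the radius interpolates to r₁+(r₂−r₁)t = 3.882, giving a regular 16-gon of that circumradius (area = (16/2)·3.882²·sin(360°/16) = 46.14 mm²); (whole slice rotated 5° about Z — lengths, areas and connectivity unchanged). Overall, the cross-section is a single solid region. Net area = 46.14 mm².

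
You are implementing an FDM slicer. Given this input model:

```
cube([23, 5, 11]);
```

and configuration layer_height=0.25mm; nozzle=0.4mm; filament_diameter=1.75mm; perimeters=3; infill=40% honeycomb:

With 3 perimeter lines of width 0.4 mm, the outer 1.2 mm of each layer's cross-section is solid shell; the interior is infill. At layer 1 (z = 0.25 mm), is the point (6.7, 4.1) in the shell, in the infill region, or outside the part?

At z = 0.25 mm: the cube (footprint 23×5) is included at this height. Overall, the cross-section is a single solid region. The nearest boundary edge runs (23.00, 5.00)→(0.00, 5.00); distance from the point to it = 0.90 mm. The point is inside the cross-section, 0.90 mm from the nearest boundary — within the 1.2 mm shell band (3 × 0.4).

shell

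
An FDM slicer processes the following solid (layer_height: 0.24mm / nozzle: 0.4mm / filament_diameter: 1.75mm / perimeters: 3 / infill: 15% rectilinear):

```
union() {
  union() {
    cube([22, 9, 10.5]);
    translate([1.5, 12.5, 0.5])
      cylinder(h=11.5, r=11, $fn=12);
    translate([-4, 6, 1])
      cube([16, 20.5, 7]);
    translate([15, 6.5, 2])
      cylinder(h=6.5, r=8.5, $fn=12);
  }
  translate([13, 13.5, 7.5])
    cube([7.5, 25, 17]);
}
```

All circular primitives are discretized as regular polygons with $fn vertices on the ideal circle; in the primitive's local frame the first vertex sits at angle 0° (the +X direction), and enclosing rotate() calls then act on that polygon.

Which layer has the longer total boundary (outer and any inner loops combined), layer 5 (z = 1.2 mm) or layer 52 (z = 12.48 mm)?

Layer 5 (z = 1.2): the 22×9 cube contributes its full rectangle (perimeter 62.00 mm); the r=11 cylinder at (1.5, 12.5) contributes a regular 12-gon of circumradius 11 (perimeter = 2·12·11.000·sin(180°/12) = 68.33 mm); the cube at (-4, 6) is present — its section is the full 16×20.5 rectangle (perimeter 73.00 mm); the cylinder at (15, 6.5) is not intersected at this z (z outside [2, 8.5]); Merging all regions: the regions partially overlap (shared area 315.21 mm²), so the edge portions inside another operand are dropped and the merged outline is re-measured after clipping — boundary = 107.92 mm; the cube at (13, 13.5) is absent (z outside [7.5, 24.5]); Taking the union: only that combined region is present, so the union is just that shape — boundary = 107.92 mm. So its perimeter = 107.92 mm. Layer 52 (z = 12.48): the cube is not intersected at this z (z outside [0, 10.5]); the cylinder at (1.5, 12.5) does not reach this height (z outside [0.5, 12]); the cube at (-4, 6) is absent (z outside [1, 8]); the cylinder at (15, 6.5) does not reach this height (z outside [2, 8.5]); Taking the union: nothing is present at this height; the cube at (13, 13.5) is present — its section is the full 7.5×25 rectangle (perimeter 65.00 mm); Merging all regions: only the 7.5×25 cube at (13, 13.5) is present, so the union is just that shape — boundary = 65.00 mm. So its perimeter = 65.00 mm. Layer 5 is larger (107.92 vs 65.00 mm).

layer 5 (z = 1.2 mm)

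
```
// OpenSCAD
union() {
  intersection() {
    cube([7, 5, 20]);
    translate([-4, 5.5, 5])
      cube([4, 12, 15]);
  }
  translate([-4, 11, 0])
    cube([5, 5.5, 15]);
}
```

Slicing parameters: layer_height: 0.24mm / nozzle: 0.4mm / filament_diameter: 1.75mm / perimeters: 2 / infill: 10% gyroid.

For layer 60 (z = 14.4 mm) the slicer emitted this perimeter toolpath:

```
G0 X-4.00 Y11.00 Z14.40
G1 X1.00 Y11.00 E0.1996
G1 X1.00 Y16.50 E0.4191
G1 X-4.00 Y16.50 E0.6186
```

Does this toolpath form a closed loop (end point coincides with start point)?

Start point (G0): (-4.00, 11.00). End point (last G1): the path does not return to the start — open.

no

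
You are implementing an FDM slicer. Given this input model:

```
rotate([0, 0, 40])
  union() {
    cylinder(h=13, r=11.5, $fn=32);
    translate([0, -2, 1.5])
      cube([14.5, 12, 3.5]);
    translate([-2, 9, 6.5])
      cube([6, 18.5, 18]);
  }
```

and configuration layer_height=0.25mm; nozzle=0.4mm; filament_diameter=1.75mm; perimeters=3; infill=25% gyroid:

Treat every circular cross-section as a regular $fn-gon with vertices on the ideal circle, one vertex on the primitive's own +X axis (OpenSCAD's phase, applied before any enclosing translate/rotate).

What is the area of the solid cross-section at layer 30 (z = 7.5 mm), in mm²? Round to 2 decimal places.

At z = 7.5 mm: the r=11.5 cylinder gives a regular 32-gon of circumradius 11.5 (constant along its height) (area = (32/2)·11.500²·sin(360°/32) = 412.81 mm²); the cube at (0, -2) is absent (z outside [1.5, 5]); the 6×18.5 cube at (-2, 9) contributes its full rectangle (area 111.00 mm²); Combining (union): the regions partially overlap — summed areas 523.81 mm² minus the doubly-counted overlap 13.70 mm² gives 510.11 mm² — area = 510.11 mm²; (whole slice rotated 40° about Z — lengths, areas and connectivity unchanged). Overall, the cross-section is a single solid region. Net area = 510.11 mm².

510.11 mm²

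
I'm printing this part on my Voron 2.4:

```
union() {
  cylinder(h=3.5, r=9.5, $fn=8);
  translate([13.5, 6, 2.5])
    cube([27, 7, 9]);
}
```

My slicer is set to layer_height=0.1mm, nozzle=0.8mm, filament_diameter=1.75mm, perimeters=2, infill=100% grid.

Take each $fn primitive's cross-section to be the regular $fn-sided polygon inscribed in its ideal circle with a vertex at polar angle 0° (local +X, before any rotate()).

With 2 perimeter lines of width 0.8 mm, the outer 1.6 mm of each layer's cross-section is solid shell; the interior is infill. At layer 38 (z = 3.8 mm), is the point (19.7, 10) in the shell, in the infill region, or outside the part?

At z = 3.8 mm: the cylinder does not reach this height (z outside [0, 3.5]); the cube at (13.5, 6) is present — its section is the full 27×7 rectangle; Merging all regions: only the 27×7 cube at (13.5, 6) is present, so the union is just that shape — 1 connected region. Overall, the cross-section is a single solid region. The nearest boundary edge runs (40.50, 13.00)→(13.50, 13.00); distance from the point to it = 3.00 mm. The point is inside the cross-section and 3.00 mm from the nearest boundary — more than the 1.6 mm shell width (2 × 0.8), so it's in the infill interior.

infill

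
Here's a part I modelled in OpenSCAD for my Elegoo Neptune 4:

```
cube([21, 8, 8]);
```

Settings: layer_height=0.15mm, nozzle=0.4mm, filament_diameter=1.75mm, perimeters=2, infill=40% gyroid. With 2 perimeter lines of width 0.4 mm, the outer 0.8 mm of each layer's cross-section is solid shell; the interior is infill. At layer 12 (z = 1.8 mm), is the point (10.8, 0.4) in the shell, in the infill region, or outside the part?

shell

At z = 1.8 mm: the cube (footprint 21×8) is included at this height. Overall, the cross-section is a single solid region. The nearest boundary edge runs (0.00, 0.00)→(21.00, 0.00); distance from the point to it = 0.40 mm. The point is inside the cross-section, 0.40 mm from the nearest boundary — within the 0.8 mm shell band (2 × 0.4).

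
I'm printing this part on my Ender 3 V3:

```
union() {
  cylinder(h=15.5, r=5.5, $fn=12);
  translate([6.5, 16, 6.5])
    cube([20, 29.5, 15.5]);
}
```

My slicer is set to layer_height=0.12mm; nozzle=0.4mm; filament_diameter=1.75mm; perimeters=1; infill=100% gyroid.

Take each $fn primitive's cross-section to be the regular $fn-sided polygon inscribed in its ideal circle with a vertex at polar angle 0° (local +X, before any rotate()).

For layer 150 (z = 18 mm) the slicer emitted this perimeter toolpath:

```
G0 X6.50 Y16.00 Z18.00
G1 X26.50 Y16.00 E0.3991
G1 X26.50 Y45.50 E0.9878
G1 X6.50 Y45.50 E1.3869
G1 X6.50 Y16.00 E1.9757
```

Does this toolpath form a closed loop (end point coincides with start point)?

yes

Start point (G0): (6.50, 16.00). End point (last G1): the path returns to the start — closed.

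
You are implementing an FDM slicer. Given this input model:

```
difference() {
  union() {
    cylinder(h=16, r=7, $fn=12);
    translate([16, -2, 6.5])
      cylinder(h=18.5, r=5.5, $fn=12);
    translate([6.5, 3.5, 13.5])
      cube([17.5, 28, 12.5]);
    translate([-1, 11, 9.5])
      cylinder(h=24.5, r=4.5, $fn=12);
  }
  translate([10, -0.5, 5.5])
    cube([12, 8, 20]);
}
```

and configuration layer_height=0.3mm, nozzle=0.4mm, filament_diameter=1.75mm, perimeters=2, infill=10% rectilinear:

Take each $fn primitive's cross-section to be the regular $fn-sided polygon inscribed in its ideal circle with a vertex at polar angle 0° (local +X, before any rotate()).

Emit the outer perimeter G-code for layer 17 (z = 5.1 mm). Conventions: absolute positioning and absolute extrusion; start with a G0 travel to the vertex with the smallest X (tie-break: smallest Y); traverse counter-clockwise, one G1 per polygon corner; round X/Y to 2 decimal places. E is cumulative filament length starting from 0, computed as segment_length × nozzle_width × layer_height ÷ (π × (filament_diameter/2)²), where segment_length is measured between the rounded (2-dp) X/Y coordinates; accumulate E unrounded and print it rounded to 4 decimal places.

G0 X-7.00 Y0.00 Z5.10
G1 X-6.06 Y-3.50 E0.1808
G1 X-3.50 Y-6.06 E0.3614
G1 X0.00 Y-7.00 E0.5422
G1 X3.50 Y-6.06 E0.7230
G1 X6.06 Y-3.50 E0.9037
G1 X7.00 Y0.00 E1.0845
G1 X6.06 Y3.50 E1.2653
G1 X3.50 Y6.06 E1.4459
G1 X0.00 Y7.00 E1.6267
G1 X-3.50 Y6.06 E1.8075
G1 X-6.06 Y3.50 E1.9881
G1 X-7.00 Y0.00 E2.1689

At z = 5.1 mm: the r=7 cylinder gives a regular 12-gon of circumradius 7 (constant along its height); the cylinder at (16, -2) does not reach this height (z outside [6.5, 25]); the cube at (6.5, 3.5) is absent (z outside [13.5, 26]); the cylinder at (-1, 11) is not intersected at this z (z outside [9.5, 34]); Combining (union): only the r=7 cylinder is present, so the union is just that shape — 1 connected region; the cube at (10, -0.5) does not reach this height (z outside [5.5, 25.5]); After the difference (first − rest): none of the subtracted shapes is present at this height, so the result so far is unchanged — 1 connected region. The outline is a single polygon with 12 vertices. Extrusion per mm of travel: 0.4 × 0.3 / (π × 0.875²) = 0.049890. Accumulating E over each segment gives final E = 2.1689.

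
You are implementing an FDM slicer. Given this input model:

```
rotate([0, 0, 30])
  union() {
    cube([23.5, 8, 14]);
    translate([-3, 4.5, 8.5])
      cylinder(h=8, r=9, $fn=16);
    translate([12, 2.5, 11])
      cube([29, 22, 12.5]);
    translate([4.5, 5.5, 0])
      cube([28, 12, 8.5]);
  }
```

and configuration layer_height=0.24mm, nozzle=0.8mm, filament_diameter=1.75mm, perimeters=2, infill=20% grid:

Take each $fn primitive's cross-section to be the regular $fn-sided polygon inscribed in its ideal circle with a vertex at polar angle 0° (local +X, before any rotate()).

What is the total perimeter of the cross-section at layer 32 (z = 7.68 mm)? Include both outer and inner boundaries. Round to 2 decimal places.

At z = 7.68 mm: the cube (footprint 23.5×8) is included at this height (perimeter 63.00 mm); the cylinder at (-3, 4.5) is absent (z outside [8.5, 16.5]); the cube at (12, 2.5) is absent (z outside [11, 23.5]); the cube at (4.5, 5.5) is present — its section is the full 28×12 rectangle (perimeter 80.00 mm); Combining (union): the regions partially overlap (shared area 47.50 mm²), so the edge portions inside another operand are dropped and the merged outline is re-measured after clipping — boundary = 100.00 mm; (rotated 30° about Z; rotation is an isometry so areas/perimeters/island counts are preserved). Overall, the cross-section is a single solid region. Total boundary length (outer) = 100.00 mm.

100.00 mm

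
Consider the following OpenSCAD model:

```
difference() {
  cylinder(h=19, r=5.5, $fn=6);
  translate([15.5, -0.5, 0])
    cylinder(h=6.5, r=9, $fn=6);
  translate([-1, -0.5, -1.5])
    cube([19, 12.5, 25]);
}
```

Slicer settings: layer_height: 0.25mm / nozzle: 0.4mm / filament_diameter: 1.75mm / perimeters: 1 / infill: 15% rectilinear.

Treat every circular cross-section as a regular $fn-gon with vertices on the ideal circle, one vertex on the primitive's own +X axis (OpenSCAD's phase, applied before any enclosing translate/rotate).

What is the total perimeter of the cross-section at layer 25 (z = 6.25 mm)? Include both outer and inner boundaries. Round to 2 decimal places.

At z = 6.25 mm: the r=5.5 cylinder gives a regular 6-gon of circumradius 5.5 (constant along its height) (perimeter = 2·6·5.500·sin(180°/6) = 33.00 mm); the cylinder at (15.5, -0.5): section is a regular 6-gon, circumradius r=9 (perimeter = 2·6·9.000·sin(180°/6) = 54.00 mm); the cube at (-1, -0.5) (footprint 19×12.5) is included at this height (perimeter 63.00 mm); Subtracting the remaining from the first: starting from the r=5.5 cylinder, the r=9 cylinder at (15.5, -0.5) misses the remaining region (no effect); the 19×12.5 cube at (-1, -0.5) partially overlaps it — only the 27.59 mm² overlap (of its 237.50 mm²) is removed, clipping the outline — boundary = 34.65 mm. Overall, the cross-section is a single solid region. Total boundary length (outer) = 34.65 mm.

34.65 mm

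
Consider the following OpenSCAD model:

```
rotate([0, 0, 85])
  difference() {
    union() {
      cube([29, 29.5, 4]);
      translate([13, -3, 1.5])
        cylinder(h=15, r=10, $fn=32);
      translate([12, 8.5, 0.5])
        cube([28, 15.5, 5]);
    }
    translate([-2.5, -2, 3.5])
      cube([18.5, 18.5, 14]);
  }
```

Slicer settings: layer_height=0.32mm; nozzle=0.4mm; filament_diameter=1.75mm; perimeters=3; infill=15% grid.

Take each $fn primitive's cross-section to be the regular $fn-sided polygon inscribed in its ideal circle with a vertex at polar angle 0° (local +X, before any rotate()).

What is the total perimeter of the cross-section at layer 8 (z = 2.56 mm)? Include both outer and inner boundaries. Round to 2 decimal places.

At z = 2.56 mm: the cube (footprint 29×29.5) is included at this height (perimeter 117.00 mm); the r=10 cylinder at (13, -3) contributes a regular 32-gon of circumradius 10 (perimeter = 2·32·10.000·sin(180°/32) = 62.73 mm); the cube at (12, 8.5) is present — its section is the full 28×15.5 rectangle (perimeter 87.00 mm); Merging all regions: the regions partially overlap (shared area 360.68 mm²), so the edge portions inside another operand are dropped and the merged outline is re-measured after clipping — boundary = 157.50 mm; the cube at (-2.5, -2) is absent (z outside [3.5, 17.5]); Subtracting the remaining from the first: none of the subtracted shapes is present at this height, so that combined region is unchanged — boundary = 157.50 mm; (whole slice rotated 85° about Z — lengths, areas and connectivity unchanged). Overall, the cross-section is a single solid region. Total boundary length (outer) = 157.50 mm.

157.50 mm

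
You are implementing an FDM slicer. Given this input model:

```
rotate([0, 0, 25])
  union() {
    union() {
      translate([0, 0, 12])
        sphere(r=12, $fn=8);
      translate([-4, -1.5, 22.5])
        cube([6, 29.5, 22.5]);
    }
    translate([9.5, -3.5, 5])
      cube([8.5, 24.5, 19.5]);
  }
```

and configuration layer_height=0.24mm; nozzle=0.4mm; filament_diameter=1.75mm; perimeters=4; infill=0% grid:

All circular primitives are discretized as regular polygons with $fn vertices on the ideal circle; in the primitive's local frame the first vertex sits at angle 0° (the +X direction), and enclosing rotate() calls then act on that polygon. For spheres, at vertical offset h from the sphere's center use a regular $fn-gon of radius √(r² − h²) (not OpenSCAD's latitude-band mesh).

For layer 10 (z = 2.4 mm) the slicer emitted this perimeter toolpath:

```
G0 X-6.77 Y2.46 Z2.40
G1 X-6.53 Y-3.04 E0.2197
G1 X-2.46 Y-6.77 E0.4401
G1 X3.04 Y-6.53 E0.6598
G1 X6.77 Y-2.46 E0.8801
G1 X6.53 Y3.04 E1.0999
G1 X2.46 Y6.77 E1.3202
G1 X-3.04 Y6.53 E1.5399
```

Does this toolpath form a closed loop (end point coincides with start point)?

no

Start point (G0): (-6.77, 2.46). End point (last G1): the path does not return to the start — open.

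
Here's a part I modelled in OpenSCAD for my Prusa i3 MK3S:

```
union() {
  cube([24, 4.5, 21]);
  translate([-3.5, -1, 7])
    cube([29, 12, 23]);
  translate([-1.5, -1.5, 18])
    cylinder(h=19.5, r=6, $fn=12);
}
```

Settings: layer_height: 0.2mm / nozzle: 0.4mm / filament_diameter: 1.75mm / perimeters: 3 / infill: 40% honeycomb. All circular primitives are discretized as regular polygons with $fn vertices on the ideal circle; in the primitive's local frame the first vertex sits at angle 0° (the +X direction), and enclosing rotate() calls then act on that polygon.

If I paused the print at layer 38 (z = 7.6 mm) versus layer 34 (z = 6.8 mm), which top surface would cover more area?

Layer 38 (z = 7.6): the cube is present — its section is the full 24×4.5 rectangle (area 108.00 mm²); the 29×12 cube at (-3.5, -1) contributes its full rectangle (area 348.00 mm²); the cylinder at (-1.5, -1.5) is absent (z outside [18, 37.5]); Merging all regions: the 24×4.5 cube lies entirely inside the 29×12 cube at (-3.5, -1), so the union is just the 29×12 cube at (-3.5, -1) — area = 348.00 mm². So its area = 348.00 mm². Layer 34 (z = 6.8): the cube (footprint 24×4.5) is included at this height (area 108.00 mm²); the cube at (-3.5, -1) is not intersected at this z (z outside [7, 30]); the cylinder at (-1.5, -1.5) does not reach this height (z outside [18, 37.5]); Merging all regions: only the 24×4.5 cube is present, so the union is just that shape — area = 108.00 mm². So its area = 108.00 mm². Layer 38 is larger (348.00 vs 108.00 mm²).

layer 38 (z = 7.6 mm)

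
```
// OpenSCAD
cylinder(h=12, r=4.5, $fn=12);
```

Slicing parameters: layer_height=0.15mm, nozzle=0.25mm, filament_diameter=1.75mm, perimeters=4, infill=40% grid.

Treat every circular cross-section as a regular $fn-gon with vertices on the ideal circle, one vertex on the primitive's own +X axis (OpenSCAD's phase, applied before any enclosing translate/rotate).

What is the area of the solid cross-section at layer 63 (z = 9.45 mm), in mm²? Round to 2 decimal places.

At z = 9.45 mm: the cylinder: section is a regular 12-gon, circumradius r=4.5 (area = (12/2)·4.500²·sin(360°/12) = 60.75 mm²). Overall, the cross-section is a single solid region. Net area = 60.75 mm².

60.75 mm²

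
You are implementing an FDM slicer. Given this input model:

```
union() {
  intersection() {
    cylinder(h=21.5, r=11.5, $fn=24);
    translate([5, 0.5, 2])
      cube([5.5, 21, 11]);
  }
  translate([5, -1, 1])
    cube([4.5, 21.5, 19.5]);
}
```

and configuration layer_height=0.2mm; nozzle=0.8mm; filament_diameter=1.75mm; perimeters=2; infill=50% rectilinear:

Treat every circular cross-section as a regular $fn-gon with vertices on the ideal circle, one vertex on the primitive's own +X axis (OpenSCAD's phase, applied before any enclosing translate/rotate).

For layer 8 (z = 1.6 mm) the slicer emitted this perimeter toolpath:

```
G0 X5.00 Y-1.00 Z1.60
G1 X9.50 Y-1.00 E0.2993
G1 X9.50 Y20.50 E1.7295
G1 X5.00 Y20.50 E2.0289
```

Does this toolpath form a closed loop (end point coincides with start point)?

no

Start point (G0): (5.00, -1.00). End point (last G1): the path does not return to the start — open.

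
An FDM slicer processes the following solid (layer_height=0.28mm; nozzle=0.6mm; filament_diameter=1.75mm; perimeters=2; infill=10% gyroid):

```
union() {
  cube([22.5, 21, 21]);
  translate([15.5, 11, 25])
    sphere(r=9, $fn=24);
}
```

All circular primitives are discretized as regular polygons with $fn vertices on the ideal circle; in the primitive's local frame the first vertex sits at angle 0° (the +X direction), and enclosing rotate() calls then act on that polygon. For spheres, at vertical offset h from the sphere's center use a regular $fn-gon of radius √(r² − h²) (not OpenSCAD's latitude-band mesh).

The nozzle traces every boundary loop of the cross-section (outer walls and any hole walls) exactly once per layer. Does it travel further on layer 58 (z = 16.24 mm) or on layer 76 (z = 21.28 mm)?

layer 58 (z = 16.24 mm)

Layer 58 (z = 16.24): the cube is present — its section is the full 22.5×21 rectangle (perimeter 87.00 mm); the r=9 sphere at (15.5, 11) contributes a regular 24-gon of circumradius √(9²−8.76²) = 2.065 (perimeter = 2·24·2.065·sin(180°/24) = 12.93 mm); Merging all regions: the r=9 sphere at (15.5, 11) lies entirely inside the 22.5×21 cube, so the union is just the 22.5×21 cube — boundary = 87.00 mm. So its perimeter = 87.00 mm. Layer 76 (z = 21.28): the cube is absent (z outside [0, 21]); the sphere at (15.5, 11): section is a regular 24-gon, circumradius = √(r²−h²) = √(9²−3.72²) = 8.195 (perimeter = 2·24·8.195·sin(180°/24) = 51.35 mm); Taking the union: only the r=9 sphere at (15.5, 11) is present, so the union is just that shape — boundary = 51.35 mm. So its perimeter = 51.35 mm. Layer 58 is larger (87.00 vs 51.35 mm).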